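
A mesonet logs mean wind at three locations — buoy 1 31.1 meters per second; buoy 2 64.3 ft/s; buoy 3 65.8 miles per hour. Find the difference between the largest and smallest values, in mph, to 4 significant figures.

buoy 1: 31.1 m/s = 69.5687 mph.
buoy 2: 64.3 ft/s = 43.8409 mph.
Spread: 69.5687 − 43.8409 = 25.73 mph.

25.73 mph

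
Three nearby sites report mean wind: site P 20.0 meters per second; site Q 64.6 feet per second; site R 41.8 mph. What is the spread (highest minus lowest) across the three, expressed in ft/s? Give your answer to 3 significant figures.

site P: 20.0 m/s = 65.6168 ft/s.
site R: 41.8 mph = 61.3067 ft/s.
Spread: 65.6168 − 61.3067 = 4.31 ft/s.

4.31 ft/s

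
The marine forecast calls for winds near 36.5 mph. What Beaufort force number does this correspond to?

Beaufort force 7

36.5 mph = 16.3 m/s, which is Beaufort 7 (near gale, 13.9–17.1 m/s).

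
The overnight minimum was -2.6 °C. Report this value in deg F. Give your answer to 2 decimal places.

°F = °C × 9/5 + 32 = -2.6 × 1.8 + 32 = 27.32 °F.

27.32 °F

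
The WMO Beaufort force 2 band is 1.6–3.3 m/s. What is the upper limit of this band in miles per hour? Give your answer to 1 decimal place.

7.4 mph

1.6–3.3 m/s × 2.237 = 3.6–7.4 mph.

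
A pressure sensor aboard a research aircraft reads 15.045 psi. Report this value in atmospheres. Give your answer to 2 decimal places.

1 psi = 0.068046 atm, so 15.045 × 0.068046 = 1.02 atm.

1.02 atm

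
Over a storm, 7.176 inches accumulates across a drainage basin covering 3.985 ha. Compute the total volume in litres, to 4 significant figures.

7263000 litres

Depth: 7.176 in × 25.4 = 182.2704 mm.
Area: 3.985 ha = 39850 m².
1 mm over 1 m² is 1 L, so volume = 182.2704 × 39850 = 7263475.4 L ≈ 7263000 L.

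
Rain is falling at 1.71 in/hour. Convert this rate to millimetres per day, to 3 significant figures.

1040 mm/day

1.71 in/hour × 25.4 mm/in × 24 hour/day = 1040 mm/day.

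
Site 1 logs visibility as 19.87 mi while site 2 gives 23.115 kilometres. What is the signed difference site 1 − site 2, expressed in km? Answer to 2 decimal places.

8.86 km

site 1: 19.87 SM = 31.9777 km.
Difference: 31.9777 − 23.1150 = 8.86 km.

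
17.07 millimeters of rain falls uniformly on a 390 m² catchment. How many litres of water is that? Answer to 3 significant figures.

6660 litres

1 mm over 1 m² is 1 L, so volume = 17.07 × 390 = 6657.3 L ≈ 6660 L.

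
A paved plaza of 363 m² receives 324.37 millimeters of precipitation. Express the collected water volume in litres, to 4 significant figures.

1 mm over 1 m² is 1 L, so volume = 324.37 × 363 = 117746.31 L ≈ 117700 L.

117700 litres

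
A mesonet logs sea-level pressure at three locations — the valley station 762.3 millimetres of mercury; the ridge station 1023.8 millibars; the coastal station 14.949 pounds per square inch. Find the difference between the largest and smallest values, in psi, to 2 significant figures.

0.21 psi

the valley station: 762.3 mmHg = 14.7404 psi.
the ridge station: 1023.8 mb = 14.8490 psi.
Spread: 14.9490 − 14.7404 = 0.21 psi.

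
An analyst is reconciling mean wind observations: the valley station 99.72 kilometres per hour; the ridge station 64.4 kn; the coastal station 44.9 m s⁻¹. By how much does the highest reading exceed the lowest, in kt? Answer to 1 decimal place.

the valley station: 99.72 km/h = 53.844 kt.
the coastal station: 44.9 m/s = 87.279 kt.
Spread: 87.279 − 53.844 = 33.4 kt.

33.4 kt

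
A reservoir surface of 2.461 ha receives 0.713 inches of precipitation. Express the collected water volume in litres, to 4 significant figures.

445700 litres

Depth: 0.713 in × 25.4 = 18.1102 mm.
Area: 2.461 ha = 24610 m².
1 mm over 1 m² is 1 L, so volume = 18.1102 × 24610 = 445692.02 L ≈ 445700 L.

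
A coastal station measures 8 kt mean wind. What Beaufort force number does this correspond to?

8 kt lies in the Beaufort 3 band (gentle breeze, 7–10 kt).

Beaufort force 3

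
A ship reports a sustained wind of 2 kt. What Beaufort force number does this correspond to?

2 kt lies in the Beaufort 1 band (light air, 1–3 kt).

Beaufort force 1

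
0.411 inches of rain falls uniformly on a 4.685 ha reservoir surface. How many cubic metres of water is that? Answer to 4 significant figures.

Depth: 0.411 in × 25.4 = 10.4394 mm.
Area: 4.685 ha = 46850 m².
1 mm over 1 m² is 1 L, so volume = 10.4394 × 46850 = 489085.89 L = 489.1 m³.

489.1 cubic metres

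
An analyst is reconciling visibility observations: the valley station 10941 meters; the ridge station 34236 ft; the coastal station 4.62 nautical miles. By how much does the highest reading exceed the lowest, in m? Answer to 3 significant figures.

the ridge station: 34236 ft = 10435.13 m.
the coastal station: 4.62 nmi = 8556.24 m.
Spread: 10941.00 − 8556.24 = 2380 m.

2380 m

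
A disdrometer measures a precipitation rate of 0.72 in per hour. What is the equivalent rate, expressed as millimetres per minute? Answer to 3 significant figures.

0.305 mm/minute

0.72 in/hour × 25.4 mm/in × 0.0166667 hour/minute = 0.305 mm/minute.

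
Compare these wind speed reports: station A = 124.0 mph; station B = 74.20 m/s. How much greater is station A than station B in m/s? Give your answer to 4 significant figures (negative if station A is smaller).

-18.77 m/s

station A: 124.0 mph = 55.4330 m/s.
Difference: 55.4330 − 74.2000 = -18.77 m/s.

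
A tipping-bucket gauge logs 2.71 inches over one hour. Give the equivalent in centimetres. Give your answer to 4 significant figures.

1 in = 2.54 cm, so 2.71 × 2.54 = 6.883 cm.

6.883 cm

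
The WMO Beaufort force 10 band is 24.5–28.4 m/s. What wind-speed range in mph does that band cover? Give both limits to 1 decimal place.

24.5–28.4 m/s × 2.237 = 54.8–63.5 mph.

54.8 to 63.5 mph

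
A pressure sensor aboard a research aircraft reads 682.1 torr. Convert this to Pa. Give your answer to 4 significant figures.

90940 Pa

1 mmHg = 133.322 Pa, so 682.1 × 133.322 = 90940 Pa.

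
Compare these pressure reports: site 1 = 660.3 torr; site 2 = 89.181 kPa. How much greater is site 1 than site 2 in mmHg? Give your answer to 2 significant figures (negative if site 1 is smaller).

-8.6 mmHg

site 2: 89.181 kPa = 668.912 mmHg.
Difference: 660.300 − 668.912 = -8.6 mmHg.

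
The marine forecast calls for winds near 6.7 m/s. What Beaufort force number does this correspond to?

6.7 m/s lies in the Beaufort 4 band (moderate breeze, 5.5–7.9 m/s).

Beaufort force 4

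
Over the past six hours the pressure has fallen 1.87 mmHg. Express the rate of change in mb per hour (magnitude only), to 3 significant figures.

0.416 mb per hour

1.87 mmHg / 6 h × 1.33322 mb/mmHg = 0.416 mb/h.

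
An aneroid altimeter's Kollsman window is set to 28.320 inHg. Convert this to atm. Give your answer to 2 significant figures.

1 inHg = 0.0334211 atm, so 28.320 × 0.0334211 = 0.95 atm.

0.95 atm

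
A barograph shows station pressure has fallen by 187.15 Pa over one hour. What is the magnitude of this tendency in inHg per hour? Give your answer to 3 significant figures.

187.15 Pa / 1 h × 0.0002953 inHg/Pa = 0.0553 inHg/h.

0.0553 inHg per hour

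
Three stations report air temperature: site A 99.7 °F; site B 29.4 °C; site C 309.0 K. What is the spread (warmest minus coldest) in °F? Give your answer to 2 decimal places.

site A: 99.7 °F = 37.611 °C.
site C: 309.0 K = 35.850 °C.
Spread: 37.611 − 29.400 = 8.211 °C = 14.78 °F.

14.78 °F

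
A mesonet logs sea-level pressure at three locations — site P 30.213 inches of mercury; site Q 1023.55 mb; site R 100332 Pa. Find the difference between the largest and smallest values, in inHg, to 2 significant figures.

0.60 inHg

site Q: 1023.55 mb = 30.2254 inHg.
site R: 100332 Pa = 29.6280 inHg.
Spread: 30.2254 − 29.6280 = 0.60 inHg.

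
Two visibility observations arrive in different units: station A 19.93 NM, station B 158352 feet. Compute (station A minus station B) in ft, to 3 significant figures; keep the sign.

-37300 ft

station A: 19.93 nmi = 121096.98 ft.
Difference: 121096.98 − 158352.00 = -37300 ft.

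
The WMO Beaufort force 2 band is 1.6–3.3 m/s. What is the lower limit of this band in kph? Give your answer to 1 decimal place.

5.8 km/h

1.6–3.3 m/s × 3.6 = 5.8–11.9 km/h.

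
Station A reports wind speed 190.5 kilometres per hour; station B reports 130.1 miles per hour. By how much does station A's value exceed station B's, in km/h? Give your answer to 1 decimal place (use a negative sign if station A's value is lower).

-18.9 km/h

station B: 130.1 mph = 209.376 km/h.
Difference: 190.500 − 209.376 = -18.9 km/h.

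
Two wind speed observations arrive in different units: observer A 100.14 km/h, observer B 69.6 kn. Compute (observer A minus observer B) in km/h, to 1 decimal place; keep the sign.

observer B: 69.6 kt = 128.899 km/h.
Difference: 100.140 − 128.899 = -28.8 km/h.

-28.8 km/h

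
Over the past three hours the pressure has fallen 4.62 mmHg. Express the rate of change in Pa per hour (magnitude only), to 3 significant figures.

4.62 mmHg / 3 h × 133.322 Pa/mmHg = 205 Pa/h.

205 Pa per hour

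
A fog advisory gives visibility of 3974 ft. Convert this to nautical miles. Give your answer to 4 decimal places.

1 ft = 0.000164579 nmi, so 3974 × 0.000164579 = 0.6540 nmi.

0.6540 nmi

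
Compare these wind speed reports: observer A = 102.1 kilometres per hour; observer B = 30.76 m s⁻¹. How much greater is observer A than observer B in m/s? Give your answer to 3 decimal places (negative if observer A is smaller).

observer A: 102.1 km/h = 28.36111 m/s.
Difference: 28.36111 − 30.76000 = -2.399 m/s.

-2.399 m/s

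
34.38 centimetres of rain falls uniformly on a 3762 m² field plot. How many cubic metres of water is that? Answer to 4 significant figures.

Depth: 34.38 cm × 10 = 343.8 mm.
1 mm over 1 m² is 1 L, so volume = 343.8 × 3762 = 1293375.6 L = 1293 m³.

1293 cubic metres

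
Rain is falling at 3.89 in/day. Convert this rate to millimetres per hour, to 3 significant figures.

3.89 in/day × 25.4 mm/in × 0.0416667 day/hour = 4.12 mm/hour.

4.12 mm/hour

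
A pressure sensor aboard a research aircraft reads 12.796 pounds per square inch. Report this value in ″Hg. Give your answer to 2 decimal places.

1 psi = 2.03602 inHg, so 12.796 × 2.03602 = 26.05 inHg.

26.05 inHg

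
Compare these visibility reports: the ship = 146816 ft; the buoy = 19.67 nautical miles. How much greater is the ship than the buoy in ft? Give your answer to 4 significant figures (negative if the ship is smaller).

the buoy: 19.67 nmi = 119517.19 ft.
Difference: 146816.00 − 119517.19 = 27300 ft.

27300 ft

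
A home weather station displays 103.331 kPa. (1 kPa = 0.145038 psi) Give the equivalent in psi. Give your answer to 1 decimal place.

1 kPa = 0.145038 psi, so 103.331 × 0.145038 = 15.0 psi.

15.0 psi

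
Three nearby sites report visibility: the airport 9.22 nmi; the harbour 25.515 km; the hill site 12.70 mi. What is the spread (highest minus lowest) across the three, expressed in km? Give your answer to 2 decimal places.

the airport: 9.22 nmi = 17.0754 km.
the hill site: 12.70 SM = 20.4387 km.
Spread: 25.5150 − 17.0754 = 8.44 km.

8.44 km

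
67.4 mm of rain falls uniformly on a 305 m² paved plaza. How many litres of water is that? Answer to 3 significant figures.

1 mm over 1 m² is 1 L, so volume = 67.4 × 305 = 20557 L ≈ 20600 L.

20600 litres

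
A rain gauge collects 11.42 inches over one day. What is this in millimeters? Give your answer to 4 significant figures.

290.1 mm

1 in = 25.4 mm, so 11.42 × 25.4 = 290.1 mm.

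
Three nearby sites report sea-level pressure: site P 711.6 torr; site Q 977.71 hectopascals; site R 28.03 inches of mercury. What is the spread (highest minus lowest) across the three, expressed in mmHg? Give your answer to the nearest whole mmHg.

site Q: 977.71 hPa = 733.34 mmHg.
site R: 28.03 inHg = 711.96 mmHg.
Spread: 733.34 − 711.60 = 22 mmHg.

22 mmHg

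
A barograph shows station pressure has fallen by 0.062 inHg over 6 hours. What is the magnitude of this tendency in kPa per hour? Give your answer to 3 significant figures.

0.062 inHg / 6 h × 3.38639 kPa/inHg = 0.0350 kPa/h.

0.0350 kPa per hour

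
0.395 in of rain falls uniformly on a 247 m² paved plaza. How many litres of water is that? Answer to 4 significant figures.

Depth: 0.395 in × 25.4 = 10.033 mm.
1 mm over 1 m² is 1 L, so volume = 10.033 × 247 = 2478.151 L ≈ 2478 L.

2478 litres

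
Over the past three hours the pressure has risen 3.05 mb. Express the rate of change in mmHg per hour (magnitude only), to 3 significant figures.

3.05 mb / 3 h × 0.750062 mmHg/mb = 0.763 mmHg/h.

0.763 mmHg per hour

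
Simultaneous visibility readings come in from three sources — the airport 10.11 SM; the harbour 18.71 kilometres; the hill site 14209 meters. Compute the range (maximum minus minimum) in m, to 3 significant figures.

4500 m

the airport: 10.11 SM = 16270.47 m.
the harbour: 18.71 km = 18710.00 m.
Spread: 18710.00 − 14209.00 = 4500 m.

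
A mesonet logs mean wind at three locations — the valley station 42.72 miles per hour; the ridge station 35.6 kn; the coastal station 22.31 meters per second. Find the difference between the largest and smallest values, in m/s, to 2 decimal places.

the valley station: 42.72 mph = 19.0975 m/s.
the ridge station: 35.6 kt = 18.3142 m/s.
Spread: 22.3100 − 18.3142 = 4.00 m/s.

4.00 m/s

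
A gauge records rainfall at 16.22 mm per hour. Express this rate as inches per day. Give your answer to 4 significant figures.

16.22 mm/hour × 0.0393701 in/mm × 24 hour/day = 15.33 in/day.

15.33 in/day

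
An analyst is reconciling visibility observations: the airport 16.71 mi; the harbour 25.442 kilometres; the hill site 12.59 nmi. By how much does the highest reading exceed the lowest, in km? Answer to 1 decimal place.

the airport: 16.71 SM = 26.892 km.
the hill site: 12.59 nmi = 23.317 km.
Spread: 26.892 − 23.317 = 3.6 km.

3.6 km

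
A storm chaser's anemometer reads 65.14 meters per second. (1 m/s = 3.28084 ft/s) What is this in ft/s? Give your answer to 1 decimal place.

1 m/s = 3.28084 ft/s, so 65.14 × 3.28084 = 213.7 ft/s.

213.7 ft/s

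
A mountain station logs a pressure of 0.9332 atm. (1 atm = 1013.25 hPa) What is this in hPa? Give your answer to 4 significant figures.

945.6 hPa

1 atm = 1013.25 hPa, so 0.9332 × 1013.25 = 945.6 hPa.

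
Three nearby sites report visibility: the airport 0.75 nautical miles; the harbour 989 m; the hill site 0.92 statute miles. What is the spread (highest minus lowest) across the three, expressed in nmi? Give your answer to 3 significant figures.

the harbour: 989 m = 0.53402 nmi.
the hill site: 0.92 SM = 0.79946 nmi.
Spread: 0.79946 − 0.53402 = 0.265 nmi.

0.265 nmi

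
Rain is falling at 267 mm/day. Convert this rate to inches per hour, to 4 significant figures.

267 mm/day × 0.0393701 in/mm × 0.0416667 day/hour = 0.4380 in/hour.

0.4380 in/hour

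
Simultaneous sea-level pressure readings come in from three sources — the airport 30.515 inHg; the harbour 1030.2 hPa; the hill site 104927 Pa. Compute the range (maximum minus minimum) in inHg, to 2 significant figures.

0.56 inHg

the harbour: 1030.2 hPa = 30.4218 inHg.
the hill site: 104927 Pa = 30.9849 inHg.
Spread: 30.9849 − 30.4218 = 0.56 inHg.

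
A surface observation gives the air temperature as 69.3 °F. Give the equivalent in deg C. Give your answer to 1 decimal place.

20.7 °C

°C = (°F − 32) × 5/9 = (69.3 − 32) / 1.8 = 20.7 °C.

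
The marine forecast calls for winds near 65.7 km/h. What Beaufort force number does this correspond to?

65.7 km/h = 18.2 m/s, which is Beaufort 8 (gale, 17.2–20.7 m/s).

Beaufort force 8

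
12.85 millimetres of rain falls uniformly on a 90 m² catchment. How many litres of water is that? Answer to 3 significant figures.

1 mm over 1 m² is 1 L, so volume = 12.85 × 90 = 1156.5 L ≈ 1160 L.

1160 litres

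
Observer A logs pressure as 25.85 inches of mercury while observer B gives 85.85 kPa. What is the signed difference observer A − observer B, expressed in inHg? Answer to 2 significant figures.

observer B: 85.85 kPa = 25.3515 inHg.
Difference: 25.8500 − 25.3515 = 0.50 inHg.

0.50 inHg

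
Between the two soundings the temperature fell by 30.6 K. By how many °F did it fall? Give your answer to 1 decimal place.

Converting a difference, only the 9/5 scale factor applies: Δ°F = 30.6 × 1.8 = 55.1 °F.

55.1 °F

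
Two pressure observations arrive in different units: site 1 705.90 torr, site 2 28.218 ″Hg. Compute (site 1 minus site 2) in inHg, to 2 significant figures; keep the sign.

-0.43 inHg

site 1: 705.90 mmHg = 27.7913 inHg.
Difference: 27.7913 − 28.2180 = -0.43 inHg.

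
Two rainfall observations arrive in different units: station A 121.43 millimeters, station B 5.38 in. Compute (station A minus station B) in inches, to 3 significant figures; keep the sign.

-0.599 in

station A: 121.43 mm = 4.78071 in.
Difference: 4.78071 − 5.38000 = -0.599 in.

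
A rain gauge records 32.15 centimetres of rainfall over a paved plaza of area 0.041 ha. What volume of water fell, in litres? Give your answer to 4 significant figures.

131800 litres

Depth: 32.15 cm × 10 = 321.5 mm.
Area: 0.041 ha = 410 m².
1 mm over 1 m² is 1 L, so volume = 321.5 × 410 = 131815 L ≈ 131800 L.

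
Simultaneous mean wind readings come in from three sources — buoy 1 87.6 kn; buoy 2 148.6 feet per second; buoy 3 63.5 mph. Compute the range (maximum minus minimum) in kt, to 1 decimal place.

buoy 2: 148.6 ft/s = 88.043 kt.
buoy 3: 63.5 mph = 55.180 kt.
Spread: 88.043 − 55.180 = 32.9 kt.

32.9 kt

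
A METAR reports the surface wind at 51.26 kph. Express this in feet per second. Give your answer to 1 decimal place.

46.7 ft/s

1 km/h = 0.911344 ft/s, so 51.26 × 0.911344 = 46.7 ft/s.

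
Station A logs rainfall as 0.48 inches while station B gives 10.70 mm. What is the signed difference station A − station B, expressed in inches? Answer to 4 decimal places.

0.0587 in

station B: 10.70 mm = 0.421260 in.
Difference: 0.480000 − 0.421260 = 0.0587 in.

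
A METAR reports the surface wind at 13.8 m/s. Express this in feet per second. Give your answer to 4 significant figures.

45.28 ft/s

1 m/s = 3.28084 ft/s, so 13.8 × 3.28084 = 45.28 ft/s.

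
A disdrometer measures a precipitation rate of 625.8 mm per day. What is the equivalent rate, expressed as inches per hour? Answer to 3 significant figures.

1.03 in/hour

625.8 mm/day × 0.0393701 in/mm × 0.0416667 day/hour = 1.03 in/hour.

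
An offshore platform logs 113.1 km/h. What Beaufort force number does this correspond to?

Beaufort force 11

113.1 km/h = 31.4 m/s, which is Beaufort 11 (violent storm, 28.5–32.6 m/s).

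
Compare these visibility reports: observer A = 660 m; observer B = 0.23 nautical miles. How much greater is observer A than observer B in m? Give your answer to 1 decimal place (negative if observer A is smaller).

234.0 m

observer B: 0.23 nmi = 425.960 m.
Difference: 660.000 − 425.960 = 234.0 m.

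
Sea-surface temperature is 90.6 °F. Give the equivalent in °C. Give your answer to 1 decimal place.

°C = (°F − 32) × 5/9 = (90.6 − 32) / 1.8 = 32.6 °C.

32.6 °C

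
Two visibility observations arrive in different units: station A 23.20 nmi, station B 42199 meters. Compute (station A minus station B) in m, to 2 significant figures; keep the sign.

770 m

station A: 23.20 nmi = 42966.40 m.
Difference: 42966.40 − 42199.00 = 770 m.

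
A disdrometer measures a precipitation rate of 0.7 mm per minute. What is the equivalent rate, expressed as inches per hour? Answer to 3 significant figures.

1.65 in/hour

0.7 mm/minute × 0.0393701 in/mm × 60 minute/hour = 1.65 in/hour.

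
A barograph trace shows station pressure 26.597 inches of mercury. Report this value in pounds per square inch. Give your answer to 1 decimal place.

13.1 psi

1 inHg = 0.491154 psi, so 26.597 × 0.491154 = 13.1 psi.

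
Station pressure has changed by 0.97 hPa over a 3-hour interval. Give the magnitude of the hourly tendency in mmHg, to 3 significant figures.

0.243 mmHg per hour

0.97 hPa / 3 h × 0.750062 mmHg/hPa = 0.243 mmHg/h.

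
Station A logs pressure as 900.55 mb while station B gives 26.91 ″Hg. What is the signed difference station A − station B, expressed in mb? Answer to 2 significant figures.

station B: 26.91 inHg = 911.28 mb.
Difference: 900.55 − 911.28 = -11 mb.

-11 mb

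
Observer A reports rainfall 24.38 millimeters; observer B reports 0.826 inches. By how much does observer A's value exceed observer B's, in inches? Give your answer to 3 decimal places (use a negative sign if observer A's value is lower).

observer A: 24.38 mm = 0.95984 in.
Difference: 0.95984 − 0.82600 = 0.134 in.

0.134 in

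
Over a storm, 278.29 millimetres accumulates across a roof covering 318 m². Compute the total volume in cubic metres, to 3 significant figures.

1 mm over 1 m² is 1 L, so volume = 278.29 × 318 = 88496.22 L = 88.5 m³.

88.5 cubic metres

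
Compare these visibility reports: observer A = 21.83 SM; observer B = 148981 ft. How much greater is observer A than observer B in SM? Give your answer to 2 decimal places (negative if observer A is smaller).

-6.39 SM

observer B: 148981 ft = 28.2161 SM.
Difference: 21.8300 − 28.2161 = -6.39 SM.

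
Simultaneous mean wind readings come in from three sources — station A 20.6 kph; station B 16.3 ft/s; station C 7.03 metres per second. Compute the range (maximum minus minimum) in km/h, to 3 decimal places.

7.422 km/h

station B: 16.3 ft/s = 17.88566 km/h.
station C: 7.03 m/s = 25.30800 km/h.
Spread: 25.30800 − 17.88566 = 7.422 km/h.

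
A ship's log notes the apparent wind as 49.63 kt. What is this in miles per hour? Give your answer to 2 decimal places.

57.11 mph

1 kt = 1.15078 mph, so 49.63 × 1.15078 = 57.11 mph.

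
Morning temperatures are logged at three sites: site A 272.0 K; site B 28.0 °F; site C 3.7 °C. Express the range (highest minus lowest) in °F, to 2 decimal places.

site A: 272.0 K = -1.150 °C.
site B: 28.0 °F = -2.222 °C.
Spread: 3.700 − (-2.222) = 5.922 °C = 10.66 °F.

10.66 °F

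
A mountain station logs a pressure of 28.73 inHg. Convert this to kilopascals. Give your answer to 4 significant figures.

1 inHg = 3.38639 kPa, so 28.73 × 3.38639 = 97.29 kPa.

97.29 kPa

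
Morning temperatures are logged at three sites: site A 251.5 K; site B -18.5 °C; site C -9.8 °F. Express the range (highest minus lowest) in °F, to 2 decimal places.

8.50 °F

site A: 251.5 K = -21.650 °C.
site C: -9.8 °F = -23.222 °C.
Spread: (-18.500) − (-23.222) = 4.722 °C = 8.50 °F.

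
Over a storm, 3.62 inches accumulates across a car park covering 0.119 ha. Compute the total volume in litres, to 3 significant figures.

109000 litres

Depth: 3.62 in × 25.4 = 91.948 mm.
Area: 0.119 ha = 1190 m².
1 mm over 1 m² is 1 L, so volume = 91.948 × 1190 = 109418.12 L ≈ 109000 L.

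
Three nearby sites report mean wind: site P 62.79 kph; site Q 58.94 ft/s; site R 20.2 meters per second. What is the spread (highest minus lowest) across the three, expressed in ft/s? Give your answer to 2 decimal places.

9.05 ft/s

site P: 62.79 km/h = 57.2233 ft/s.
site R: 20.2 m/s = 66.2730 ft/s.
Spread: 66.2730 − 57.2233 = 9.05 ft/s.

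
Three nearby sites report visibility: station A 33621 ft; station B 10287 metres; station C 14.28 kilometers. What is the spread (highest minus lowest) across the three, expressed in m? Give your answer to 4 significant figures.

4032 m

station A: 33621 ft = 10247.68 m.
station C: 14.28 km = 14280.00 m.
Spread: 14280.00 − 10247.68 = 4032 m.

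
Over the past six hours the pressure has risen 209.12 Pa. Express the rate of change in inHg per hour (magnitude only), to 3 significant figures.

209.12 Pa / 6 h × 0.0002953 inHg/Pa = 0.0103 inHg/h.

0.0103 inHg per hour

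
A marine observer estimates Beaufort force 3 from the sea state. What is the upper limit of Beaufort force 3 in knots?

Beaufort 3 (gentle breeze) spans 7–10 knots.

10 kt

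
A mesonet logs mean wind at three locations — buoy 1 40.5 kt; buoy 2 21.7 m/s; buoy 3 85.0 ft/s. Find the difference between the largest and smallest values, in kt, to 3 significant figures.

9.86 kt

buoy 2: 21.7 m/s = 42.1814 kt.
buoy 3: 85.0 ft/s = 50.3611 kt.
Spread: 50.3611 − 40.5000 = 9.86 kt.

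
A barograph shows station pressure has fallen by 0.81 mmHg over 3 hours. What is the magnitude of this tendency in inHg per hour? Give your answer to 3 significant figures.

0.0106 inHg per hour

0.81 mmHg / 3 h × 0.0393701 inHg/mmHg = 0.0106 inHg/h.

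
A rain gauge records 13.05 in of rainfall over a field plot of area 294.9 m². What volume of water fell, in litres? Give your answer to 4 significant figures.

97750 litres

Depth: 13.05 in × 25.4 = 331.47 mm.
1 mm over 1 m² is 1 L, so volume = 331.47 × 294.9 = 97750.503 L ≈ 97750 L.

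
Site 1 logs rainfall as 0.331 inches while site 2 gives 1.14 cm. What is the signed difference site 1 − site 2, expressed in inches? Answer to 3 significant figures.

-0.118 in

site 2: 1.14 cm = 0.44882 in.
Difference: 0.33100 − 0.44882 = -0.118 in.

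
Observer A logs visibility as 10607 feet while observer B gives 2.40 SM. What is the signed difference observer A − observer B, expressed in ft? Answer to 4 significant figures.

-2065 ft

observer B: 2.40 SM = 12672.00 ft.
Difference: 10607.00 − 12672.00 = -2065 ft.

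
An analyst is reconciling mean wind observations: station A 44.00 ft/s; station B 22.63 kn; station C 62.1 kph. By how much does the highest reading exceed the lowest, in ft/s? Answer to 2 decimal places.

18.40 ft/s

station B: 22.63 kt = 38.1951 ft/s.
station C: 62.1 km/h = 56.5945 ft/s.
Spread: 56.5945 − 38.1951 = 18.40 ft/s.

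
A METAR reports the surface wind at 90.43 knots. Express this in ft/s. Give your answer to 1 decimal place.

152.6 ft/s

1 kt = 1.68781 ft/s, so 90.43 × 1.68781 = 152.6 ft/s.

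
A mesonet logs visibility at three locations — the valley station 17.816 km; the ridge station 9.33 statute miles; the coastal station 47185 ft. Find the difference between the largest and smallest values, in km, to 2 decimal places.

3.43 km

the ridge station: 9.33 SM = 15.0152 km.
the coastal station: 47185 ft = 14.3820 km.
Spread: 17.8160 − 14.3820 = 3.43 km.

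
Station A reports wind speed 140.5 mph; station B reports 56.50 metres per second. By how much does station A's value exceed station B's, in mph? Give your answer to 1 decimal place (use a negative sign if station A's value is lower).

14.1 mph

station B: 56.50 m/s = 126.387 mph.
Difference: 140.500 − 126.387 = 14.1 mph.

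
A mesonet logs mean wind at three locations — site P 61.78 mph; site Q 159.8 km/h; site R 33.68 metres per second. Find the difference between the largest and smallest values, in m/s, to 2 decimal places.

16.77 m/s

site P: 61.78 mph = 27.6181 m/s.
site Q: 159.8 km/h = 44.3889 m/s.
Spread: 44.3889 − 27.6181 = 16.77 m/s.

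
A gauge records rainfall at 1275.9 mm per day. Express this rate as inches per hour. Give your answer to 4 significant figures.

1275.9 mm/day × 0.0393701 in/mm × 0.0416667 day/hour = 2.093 in/hour.

2.093 in/hour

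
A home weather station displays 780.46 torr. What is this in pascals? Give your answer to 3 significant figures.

104000 Pa

1 mmHg = 133.322 Pa, so 780.46 × 133.322 = 104000 Pa.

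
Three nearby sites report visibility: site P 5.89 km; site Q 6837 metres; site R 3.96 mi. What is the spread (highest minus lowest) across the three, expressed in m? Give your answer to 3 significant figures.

947 m

site P: 5.89 km = 5890.00 m.
site R: 3.96 SM = 6373.00 m.
Spread: 6837.00 − 5890.00 = 947 m.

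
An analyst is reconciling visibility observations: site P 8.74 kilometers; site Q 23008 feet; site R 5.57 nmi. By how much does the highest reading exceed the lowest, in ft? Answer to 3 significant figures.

site P: 8.74 km = 28674.54 ft.
site R: 5.57 nmi = 33843.96 ft.
Spread: 33843.96 − 23008.00 = 10800 ft.

10800 ft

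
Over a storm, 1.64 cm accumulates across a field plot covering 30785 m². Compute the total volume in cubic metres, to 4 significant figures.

Depth: 1.64 cm × 10 = 16.4 mm.
1 mm over 1 m² is 1 L, so volume = 16.4 × 30785 = 504874 L = 504.9 m³.

504.9 cubic metres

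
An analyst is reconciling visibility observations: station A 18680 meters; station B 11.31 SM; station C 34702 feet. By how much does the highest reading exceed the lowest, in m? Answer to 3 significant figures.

station B: 11.31 SM = 18201.68 m.
station C: 34702 ft = 10577.17 m.
Spread: 18680.00 − 10577.17 = 8100 m.

8100 m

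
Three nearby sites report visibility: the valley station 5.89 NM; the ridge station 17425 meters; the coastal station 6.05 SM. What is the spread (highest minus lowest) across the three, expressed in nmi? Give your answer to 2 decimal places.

the ridge station: 17425 m = 9.4087 nmi.
the coastal station: 6.05 SM = 5.2573 nmi.
Spread: 9.4087 − 5.2573 = 4.15 nmi.

4.15 nmi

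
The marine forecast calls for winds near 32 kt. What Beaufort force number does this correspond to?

32 kt lies in the Beaufort 7 band (near gale, 28–33 kt).

Beaufort force 7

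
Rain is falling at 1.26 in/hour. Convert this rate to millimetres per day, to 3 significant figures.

1.26 in/hour × 25.4 mm/in × 24 hour/day = 768 mm/day.

768 mm/day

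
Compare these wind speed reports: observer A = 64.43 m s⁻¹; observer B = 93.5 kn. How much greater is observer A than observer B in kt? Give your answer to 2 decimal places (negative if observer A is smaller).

observer A: 64.43 m/s = 125.2419 kt.
Difference: 125.2419 − 93.5000 = 31.74 kt.

31.74 kt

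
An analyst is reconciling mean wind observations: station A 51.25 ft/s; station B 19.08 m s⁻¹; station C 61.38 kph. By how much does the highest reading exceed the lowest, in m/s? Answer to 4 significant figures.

station A: 51.25 ft/s = 15.62100 m/s.
station C: 61.38 km/h = 17.05000 m/s.
Spread: 19.08000 − 15.62100 = 3.459 m/s.

3.459 m/s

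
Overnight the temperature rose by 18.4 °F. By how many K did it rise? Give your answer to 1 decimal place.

10.2 K

Converting a difference, only the 9/5 scale factor applies: ΔK = 18.4 × 0.5556 = 10.2 K.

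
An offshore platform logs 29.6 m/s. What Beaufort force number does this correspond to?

Beaufort force 11

29.6 m/s lies in the Beaufort 11 band (violent storm, 28.5–32.6 m/s).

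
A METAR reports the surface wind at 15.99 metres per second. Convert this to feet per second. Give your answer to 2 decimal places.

52.46 ft/s

1 m/s = 3.28084 ft/s, so 15.99 × 3.28084 = 52.46 ft/s.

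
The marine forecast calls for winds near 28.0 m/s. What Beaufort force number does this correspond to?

Beaufort force 10

28.0 m/s lies in the Beaufort 10 band (storm, 24.5–28.4 m/s).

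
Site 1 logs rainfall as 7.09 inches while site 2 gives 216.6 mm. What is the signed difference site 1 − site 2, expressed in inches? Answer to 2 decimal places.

site 2: 216.6 mm = 8.5276 in.
Difference: 7.0900 − 8.5276 = -1.44 in.

-1.44 in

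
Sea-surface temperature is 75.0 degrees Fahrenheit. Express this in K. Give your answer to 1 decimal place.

297.0 K

First to °C: 23.89 °C.
Then to K: 297.0 K.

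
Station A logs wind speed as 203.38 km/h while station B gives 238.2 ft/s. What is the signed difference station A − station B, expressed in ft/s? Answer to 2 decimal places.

station A: 203.38 km/h = 185.3492 ft/s.
Difference: 185.3492 − 238.2000 = -52.85 ft/s.

-52.85 ft/s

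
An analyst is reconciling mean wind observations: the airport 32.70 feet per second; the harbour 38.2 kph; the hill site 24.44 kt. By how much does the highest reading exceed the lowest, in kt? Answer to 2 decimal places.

5.07 kt

the airport: 32.70 ft/s = 19.3742 kt.
the harbour: 38.2 km/h = 20.6263 kt.
Spread: 24.4400 − 19.3742 = 5.07 kt.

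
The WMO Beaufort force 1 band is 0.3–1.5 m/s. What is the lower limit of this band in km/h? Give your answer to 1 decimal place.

1.1 km/h

0.3–1.5 m/s × 3.6 = 1.1–5.4 km/h.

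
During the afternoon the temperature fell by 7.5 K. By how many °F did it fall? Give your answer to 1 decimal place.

13.5 °F

A change of 1 °C equals a change of 1.8 °F: Δ°F = 7.5 × 1.8 = 13.5 °F.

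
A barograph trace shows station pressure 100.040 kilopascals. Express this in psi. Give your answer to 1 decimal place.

14.5 psi

1 kPa = 0.145038 psi, so 100.040 × 0.145038 = 14.5 psi.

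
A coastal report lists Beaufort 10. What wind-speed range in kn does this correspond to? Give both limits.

48 to 55 kt

Beaufort 10 (storm) spans 48–55 knots.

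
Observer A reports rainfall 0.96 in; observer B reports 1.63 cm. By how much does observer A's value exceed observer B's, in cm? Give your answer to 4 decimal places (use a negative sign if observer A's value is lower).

0.8084 cm

observer A: 0.96 in = 2.438400 cm.
Difference: 2.438400 − 1.630000 = 0.8084 cm.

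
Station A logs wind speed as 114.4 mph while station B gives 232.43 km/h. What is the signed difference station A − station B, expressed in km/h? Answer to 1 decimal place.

-48.3 km/h

station A: 114.4 mph = 184.109 km/h.
Difference: 184.109 − 232.430 = -48.3 km/h.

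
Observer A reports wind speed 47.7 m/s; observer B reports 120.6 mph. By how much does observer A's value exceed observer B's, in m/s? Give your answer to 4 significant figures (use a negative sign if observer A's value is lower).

observer B: 120.6 mph = 53.91302 m/s.
Difference: 47.70000 − 53.91302 = -6.213 m/s.

-6.213 m/s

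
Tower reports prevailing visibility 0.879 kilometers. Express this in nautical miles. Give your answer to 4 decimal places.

1 km = 0.539957 nmi, so 0.879 × 0.539957 = 0.4746 nmi.

0.4746 nmi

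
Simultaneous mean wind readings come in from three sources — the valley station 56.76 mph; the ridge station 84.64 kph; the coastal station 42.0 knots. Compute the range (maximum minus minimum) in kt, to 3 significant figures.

the valley station: 56.76 mph = 49.3231 kt.
the ridge station: 84.64 km/h = 45.7019 kt.
Spread: 49.3231 − 42.0000 = 7.32 kt.

7.32 kt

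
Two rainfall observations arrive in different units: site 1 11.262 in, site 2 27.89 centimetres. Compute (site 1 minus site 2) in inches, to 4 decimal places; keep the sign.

0.2817 in

site 2: 27.89 cm = 10.980315 in.
Difference: 11.262000 − 10.980315 = 0.2817 in.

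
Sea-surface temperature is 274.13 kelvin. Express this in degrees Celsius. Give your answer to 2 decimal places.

°C = 274.13 − 273.15 = 0.98 °C.

0.98 °C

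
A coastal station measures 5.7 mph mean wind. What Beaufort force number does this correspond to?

5.7 mph = 2.5 m/s, which is Beaufort 2 (light breeze, 1.6–3.3 m/s).

Beaufort force 2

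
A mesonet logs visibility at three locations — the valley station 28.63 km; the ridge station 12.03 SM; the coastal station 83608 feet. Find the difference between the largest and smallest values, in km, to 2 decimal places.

the ridge station: 12.03 SM = 19.3604 km.
the coastal station: 83608 ft = 25.4837 km.
Spread: 28.6300 − 19.3604 = 9.27 km.

9.27 km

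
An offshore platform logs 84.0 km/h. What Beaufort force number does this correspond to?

Beaufort force 9

84.0 km/h = 23.3 m/s, which is Beaufort 9 (strong gale, 20.8–24.4 m/s).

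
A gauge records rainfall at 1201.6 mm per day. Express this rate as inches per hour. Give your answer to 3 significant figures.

1201.6 mm/day × 0.0393701 in/mm × 0.0416667 day/hour = 1.97 in/hour.

1.97 in/hour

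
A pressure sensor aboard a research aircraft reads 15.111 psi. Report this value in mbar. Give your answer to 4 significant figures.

1042 mb

1 psi = 68.9476 mb, so 15.111 × 68.9476 = 1042 mb.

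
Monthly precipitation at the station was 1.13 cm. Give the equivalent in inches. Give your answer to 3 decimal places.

0.445 in

1 cm = 0.393701 in, so 1.13 × 0.393701 = 0.445 in.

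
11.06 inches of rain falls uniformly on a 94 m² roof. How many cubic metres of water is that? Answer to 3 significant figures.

26.4 cubic metres

Depth: 11.06 in × 25.4 = 280.924 mm.
1 mm over 1 m² is 1 L, so volume = 280.924 × 94 = 26406.856 L = 26.4 m³.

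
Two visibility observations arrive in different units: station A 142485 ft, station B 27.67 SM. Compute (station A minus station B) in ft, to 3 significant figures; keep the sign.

station B: 27.67 SM = 146097.60 ft.
Difference: 142485.00 − 146097.60 = -3610 ft.

-3610 ft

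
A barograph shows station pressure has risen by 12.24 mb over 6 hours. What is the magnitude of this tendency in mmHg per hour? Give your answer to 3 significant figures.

12.24 mb / 6 h × 0.750062 mmHg/mb = 1.53 mmHg/h.

1.53 mmHg per hour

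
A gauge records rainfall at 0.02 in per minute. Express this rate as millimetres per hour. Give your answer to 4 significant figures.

0.02 in/minute × 25.4 mm/in × 60 minute/hour = 30.48 mm/hour.

30.48 mm/hour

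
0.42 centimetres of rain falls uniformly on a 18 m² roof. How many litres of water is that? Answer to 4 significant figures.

75.60 litres

Depth: 0.42 cm × 10 = 4.2 mm.
1 mm over 1 m² is 1 L, so volume = 4.2 × 18 = 75.6 L ≈ 75.60 L.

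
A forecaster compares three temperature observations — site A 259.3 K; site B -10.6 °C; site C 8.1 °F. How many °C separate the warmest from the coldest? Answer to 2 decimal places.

site A: 259.3 K = -13.850 °C.
site C: 8.1 °F = -13.278 °C.
Spread: (-10.600) − (-13.850) = 3.250 °C.

3.25 °C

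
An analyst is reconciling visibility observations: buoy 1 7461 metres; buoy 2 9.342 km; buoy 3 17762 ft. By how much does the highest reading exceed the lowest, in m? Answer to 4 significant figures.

buoy 2: 9.342 km = 9342.00 m.
buoy 3: 17762 ft = 5413.86 m.
Spread: 9342.00 − 5413.86 = 3928 m.

3928 m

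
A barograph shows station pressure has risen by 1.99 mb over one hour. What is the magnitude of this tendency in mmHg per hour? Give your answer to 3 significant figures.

1.49 mmHg per hour

1.99 mb / 1 h × 0.750062 mmHg/mb = 1.49 mmHg/h.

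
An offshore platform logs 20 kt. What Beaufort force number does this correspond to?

20 kt lies in the Beaufort 5 band (fresh breeze, 17–21 kt).

Beaufort force 5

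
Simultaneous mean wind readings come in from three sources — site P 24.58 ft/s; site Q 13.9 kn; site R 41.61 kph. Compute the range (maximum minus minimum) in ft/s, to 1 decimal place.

site Q: 13.9 kt = 23.461 ft/s.
site R: 41.61 km/h = 37.921 ft/s.
Spread: 37.921 − 23.461 = 14.5 ft/s.

14.5 ft/s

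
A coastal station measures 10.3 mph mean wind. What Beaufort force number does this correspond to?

10.3 mph = 4.6 m/s, which is Beaufort 3 (gentle breeze, 3.4–5.4 m/s).

Beaufort force 3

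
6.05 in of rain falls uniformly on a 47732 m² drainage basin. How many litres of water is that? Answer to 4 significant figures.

7335000 litres

Depth: 6.05 in × 25.4 = 153.67 mm.
1 mm over 1 m² is 1 L, so volume = 153.67 × 47732 = 7334976.4 L ≈ 7335000 L.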